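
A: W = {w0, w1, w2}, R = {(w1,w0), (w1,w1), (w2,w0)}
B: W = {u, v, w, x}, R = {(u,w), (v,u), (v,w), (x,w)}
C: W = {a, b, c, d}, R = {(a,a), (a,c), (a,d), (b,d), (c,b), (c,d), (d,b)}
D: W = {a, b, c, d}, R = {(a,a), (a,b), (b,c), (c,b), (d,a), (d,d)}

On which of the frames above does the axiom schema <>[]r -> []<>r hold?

This is the axiom for convergence; its first-order frame correspondent is forall x forall y forall z (Rxy & Rxz -> exists w (Ryw & Rzw)).
A: fails — Rw1w1 and Rw1w0 but w1 and w0 have no common successor.
B: fails — Ruw and Ruw but w and w have no common successor.
C: fails — Raa and Rad but a and d have no common successor.
D: fails — Rab and Raa but b and a have no common successor.

none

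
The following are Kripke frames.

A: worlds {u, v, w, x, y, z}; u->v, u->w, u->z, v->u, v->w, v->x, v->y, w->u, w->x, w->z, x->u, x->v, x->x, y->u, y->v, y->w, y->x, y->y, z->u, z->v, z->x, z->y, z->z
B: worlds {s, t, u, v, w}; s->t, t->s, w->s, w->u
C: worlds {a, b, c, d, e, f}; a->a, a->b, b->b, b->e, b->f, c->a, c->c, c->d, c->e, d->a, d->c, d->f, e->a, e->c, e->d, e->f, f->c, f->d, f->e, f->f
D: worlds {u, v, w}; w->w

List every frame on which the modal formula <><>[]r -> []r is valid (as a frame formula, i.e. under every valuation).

The schema corresponds to a generalized confluence (Geach) condition: forall x forall y forall z ((x R^2 y & xRz) -> exists w (yRw & z = w)).
A: fails — uR²v, uRv but no t with vRt and v=t.
B: fails — wR²t, wRu but no w* with tRw* and u=w*.
C: fails — aR²b, aRa but no w with bRw and a=w.
D: condition met.

D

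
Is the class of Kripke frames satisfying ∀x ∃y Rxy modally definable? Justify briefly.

This is a Sahlqvist condition; the D axiom □p → ◇p defines it.

Yes — defined by □p → ◇p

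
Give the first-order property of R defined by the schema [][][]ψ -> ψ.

forall x exists w (x R^3 w & x = w)

This is a Sahlqvist (Geach-type) schema ◇^0□^3ψ → □^0◇^0ψ.
First-order correspondent: forall x exists w (x R^3 w & x = w).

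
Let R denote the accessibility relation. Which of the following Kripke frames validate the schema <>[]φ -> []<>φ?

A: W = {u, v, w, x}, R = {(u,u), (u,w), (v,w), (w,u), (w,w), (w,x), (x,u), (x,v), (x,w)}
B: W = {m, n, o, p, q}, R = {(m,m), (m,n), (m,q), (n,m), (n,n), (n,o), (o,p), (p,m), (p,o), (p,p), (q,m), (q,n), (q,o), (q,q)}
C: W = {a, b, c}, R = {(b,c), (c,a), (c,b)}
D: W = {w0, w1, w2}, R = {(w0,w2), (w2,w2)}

A, D

This is the axiom for convergence; its first-order frame correspondent is forall x forall y forall z (Rxy & Rxz -> exists w (Ryw & Rzw)).
A: holds.
B: fails — Rnn and Rno but n and o have no common successor.
C: fails — Rca and Rca but a and a have no common successor.
D: holds.
Valid on: A, D.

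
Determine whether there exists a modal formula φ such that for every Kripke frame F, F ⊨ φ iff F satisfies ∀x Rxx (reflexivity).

Yes: it is reflexivity, defined by the T schema □r → r.

Yes, by □r → r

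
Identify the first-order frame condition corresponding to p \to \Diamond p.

reflexivity

This schema is equivalent to the T axiom □p → p.
It corresponds to reflexivity: \forall x Rxx.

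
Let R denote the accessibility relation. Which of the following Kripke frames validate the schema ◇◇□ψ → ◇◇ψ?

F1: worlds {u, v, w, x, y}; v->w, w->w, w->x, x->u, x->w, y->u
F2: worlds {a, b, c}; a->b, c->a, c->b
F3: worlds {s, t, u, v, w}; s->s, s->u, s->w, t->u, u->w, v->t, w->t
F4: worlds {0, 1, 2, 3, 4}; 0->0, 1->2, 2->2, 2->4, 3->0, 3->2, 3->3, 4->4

Frame correspondent (Sahlqvist): ∀x ∀y (xR²y → ∃w (yRw ∧ xR²w)) — i.e. a generalized confluence (Geach) condition.
F1: fails — wR²u but no t with uRt and wR²t.
F2: fails — cR²b but no w with bRw and cR²w.
F3: fails — tR²w but no w* with wRw* and tR²w*.
F4: ✓.

F4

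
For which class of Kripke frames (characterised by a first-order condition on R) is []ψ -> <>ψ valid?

Suppose □ψ→◇ψ is valid. At any x set V(ψ)=W. Then □ψ at x, so ◇ψ at x, so x has a successor.
Conversely, any frame satisfying forall x exists y Rxy validates the schema.
So the correspondent is seriality.

seriality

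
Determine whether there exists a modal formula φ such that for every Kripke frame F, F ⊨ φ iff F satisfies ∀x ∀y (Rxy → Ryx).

Yes, by r → □◇r

The condition is symmetry. A defining modal formula is r → □◇r.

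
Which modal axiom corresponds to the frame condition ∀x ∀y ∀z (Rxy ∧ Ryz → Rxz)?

The condition is transitivity. The 4 schema □r → □□r defines it.
Suppose □r→□□r is valid. Take Rxy, Ryz and set V(r)={w : Rxw}. Then □r at x, so □□r at x, so □r at y, so r at z, i.e. Rxz.

□r → □□r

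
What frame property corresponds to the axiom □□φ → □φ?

density: ∀x ∀y (Rxy → ∃z (Rxz ∧ Rzy))

Suppose □□φ→□φ is valid. Take Rxy and set V(φ)={w : xR²w}. Then □□φ at x, so □φ at x, so φ at y, i.e. ∃z(Rxz∧Rzy).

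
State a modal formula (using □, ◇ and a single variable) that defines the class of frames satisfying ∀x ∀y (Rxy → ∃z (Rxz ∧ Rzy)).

□□q → □q

A defining formula is □□q → □q (the C4 axiom).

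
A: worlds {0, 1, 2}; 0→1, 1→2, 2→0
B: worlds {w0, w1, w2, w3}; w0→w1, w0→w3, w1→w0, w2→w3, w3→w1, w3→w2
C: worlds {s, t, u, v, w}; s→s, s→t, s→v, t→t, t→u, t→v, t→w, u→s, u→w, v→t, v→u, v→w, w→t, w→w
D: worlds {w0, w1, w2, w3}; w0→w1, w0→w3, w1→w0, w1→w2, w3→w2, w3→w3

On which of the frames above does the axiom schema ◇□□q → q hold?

The schema corresponds to a generalized confluence (Geach) condition: ∀x ∀y (xRy → ∃w (yR²w ∧ x = w)).
A: holds.
B: fails — w0Rw1 but no w with w1R²w and w0=w.
C: holds.
D: fails — w0Rw1 but no w with w1R²w and w0=w.
Valid on: A, C.

A, C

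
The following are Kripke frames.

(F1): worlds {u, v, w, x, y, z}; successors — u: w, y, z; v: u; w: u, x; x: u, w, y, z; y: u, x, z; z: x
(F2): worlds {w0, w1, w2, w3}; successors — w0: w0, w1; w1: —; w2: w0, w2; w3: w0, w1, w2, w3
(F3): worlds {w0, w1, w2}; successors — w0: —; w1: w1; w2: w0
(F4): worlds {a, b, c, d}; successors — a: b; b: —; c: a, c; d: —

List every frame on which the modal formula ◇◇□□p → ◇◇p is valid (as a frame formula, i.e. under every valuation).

This is the axiom for a generalized confluence (Geach) condition; its first-order frame correspondent is ∀x ∀y (xR²y → ∃w (yR²w ∧ xR²w)).
(F1): condition met.
(F2): fails — w0R²w1 but no w with w1R²w and w0R²w.
(F3): condition met.
(F4): fails — cR²a but no w with aR²w and cR²w.

(F1), (F3)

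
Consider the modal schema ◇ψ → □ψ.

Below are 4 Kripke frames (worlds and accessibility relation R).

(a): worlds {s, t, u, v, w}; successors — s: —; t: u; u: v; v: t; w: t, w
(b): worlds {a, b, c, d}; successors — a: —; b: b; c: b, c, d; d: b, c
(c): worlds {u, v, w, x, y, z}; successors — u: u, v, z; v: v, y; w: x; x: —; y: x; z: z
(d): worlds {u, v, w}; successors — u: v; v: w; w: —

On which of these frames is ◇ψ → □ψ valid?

(d)

The schema corresponds to partial functionality: ∀x ∀y ∀z (Rxy ∧ Rxz → y = z).
(a): fails — w sees both t and w.
(b): fails — c sees both b and c.
(c): fails — u sees both u and v.
(d): condition met.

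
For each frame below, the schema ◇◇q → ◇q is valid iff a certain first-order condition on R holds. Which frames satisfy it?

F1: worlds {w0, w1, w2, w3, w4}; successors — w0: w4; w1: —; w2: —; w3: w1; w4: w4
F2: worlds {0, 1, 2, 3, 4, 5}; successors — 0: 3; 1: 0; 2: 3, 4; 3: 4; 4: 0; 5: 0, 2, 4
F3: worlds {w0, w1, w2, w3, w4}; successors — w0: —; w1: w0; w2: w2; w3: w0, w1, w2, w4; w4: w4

F1, F3

This is the axiom for transitivity; its first-order frame correspondent is ∀x ∀y ∀z (Rxy ∧ Ryz → Rxz).
F1: holds.
F2: fails — R10 and R03 but not R13.
F3: holds.
Valid on: F1, F3.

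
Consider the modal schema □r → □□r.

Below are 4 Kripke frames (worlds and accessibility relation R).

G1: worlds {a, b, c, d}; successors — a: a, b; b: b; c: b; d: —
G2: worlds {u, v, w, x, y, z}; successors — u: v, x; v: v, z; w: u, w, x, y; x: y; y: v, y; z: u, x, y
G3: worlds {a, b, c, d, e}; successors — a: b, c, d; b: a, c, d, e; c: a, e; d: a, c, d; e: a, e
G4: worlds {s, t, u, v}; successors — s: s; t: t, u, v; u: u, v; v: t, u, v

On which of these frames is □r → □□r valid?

G1

Frame correspondent (Sahlqvist): ∀x ∀y ∀z (Rxy ∧ Ryz → Rxz) — i.e. transitivity.
G1: ✓.
G2: fails — Ruv and Rvz but not Ruz.
G3: fails — Rdc and Rce but not Rde.
G4: fails — Ruv and Rvt but not Rut.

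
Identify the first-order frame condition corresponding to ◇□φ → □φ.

The Euclidean property

This is frame-equivalent to ◇φ → □◇φ (substitute ¬φ for φ and contrapose).
Suppose ◇φ→□◇φ is valid. Take Rxy, Rxz and set V(φ)={y}. Then ◇φ at x, so □◇φ at x, so ◇φ at z, so some w with Rzw has φ; w=y, i.e. Rzy. By symmetry of the argument, Ryz.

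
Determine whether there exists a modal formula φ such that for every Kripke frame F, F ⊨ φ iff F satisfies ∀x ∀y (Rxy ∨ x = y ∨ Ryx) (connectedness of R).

Not modally definable

Modal frame validity is preserved under disjoint unions.
Take 2 disjoint single-world reflexive frames: each is trivially connected, but their disjoint union has 2 worlds with no edge between distinct components, so it is not connected.
Hence connectedness of R is not modally definable.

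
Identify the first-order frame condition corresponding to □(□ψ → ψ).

shift-reflexivity: ∀x ∀y (Rxy → Ryy)

Suppose □(□ψ→ψ) is valid. Take Rxy and set V(ψ)={w : Ryw}. Then at y, □ψ holds; since □(□ψ→ψ) at x, □ψ→ψ at y, so ψ at y, i.e. Ryy.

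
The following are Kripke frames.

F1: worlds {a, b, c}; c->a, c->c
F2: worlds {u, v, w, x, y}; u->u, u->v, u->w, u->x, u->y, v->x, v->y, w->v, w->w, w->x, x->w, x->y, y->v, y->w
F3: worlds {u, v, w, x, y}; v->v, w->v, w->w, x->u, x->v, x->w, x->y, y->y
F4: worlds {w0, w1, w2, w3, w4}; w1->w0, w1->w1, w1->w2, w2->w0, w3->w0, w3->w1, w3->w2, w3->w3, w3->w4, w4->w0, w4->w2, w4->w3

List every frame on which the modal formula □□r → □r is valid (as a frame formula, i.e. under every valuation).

The schema corresponds to density: ∀x ∀y (Rxy → ∃z (Rxz ∧ Rzy)).
F1: holds.
F2: fails — Rvx but no z with Rvz and Rzx.
F3: fails — Rxu but no z with Rxz and Rzu.
F4: fails — Rw2w0 but no z with Rw2z and Rzw0.

F1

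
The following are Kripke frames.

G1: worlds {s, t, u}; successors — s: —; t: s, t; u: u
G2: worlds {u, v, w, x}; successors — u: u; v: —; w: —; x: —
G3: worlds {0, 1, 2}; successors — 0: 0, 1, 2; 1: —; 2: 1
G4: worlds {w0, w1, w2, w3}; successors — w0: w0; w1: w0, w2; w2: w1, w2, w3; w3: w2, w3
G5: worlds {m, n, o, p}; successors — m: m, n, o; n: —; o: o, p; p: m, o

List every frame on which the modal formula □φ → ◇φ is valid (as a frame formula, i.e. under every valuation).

Frame correspondent (Sahlqvist): ∀x ∃y Rxy — i.e. seriality.
G1: fails — world s has no successor.
G2: fails — world v has no successor.
G3: fails — world 1 has no successor.
G4: satisfies the condition.
G5: fails — world n has no successor.
Valid on: G4.

G4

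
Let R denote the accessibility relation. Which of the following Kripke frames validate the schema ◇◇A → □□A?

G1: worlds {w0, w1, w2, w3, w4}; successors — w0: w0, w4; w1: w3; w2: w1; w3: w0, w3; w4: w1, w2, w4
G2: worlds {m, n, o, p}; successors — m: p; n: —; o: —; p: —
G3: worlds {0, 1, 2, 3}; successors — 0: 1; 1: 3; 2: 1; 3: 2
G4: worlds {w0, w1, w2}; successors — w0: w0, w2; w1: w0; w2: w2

G2, G3

The schema corresponds to a generalized confluence (Geach) condition: ∀x ∀y ∀z ((xR²y ∧ xR²z) → ∃w (y = w ∧ z = w)).
G1: fails — w0R²w0, w0R²w1 but w0 ≠ w1.
G2: holds.
G3: holds.
G4: fails — w0R²w0, w0R²w2 but w0 ≠ w2.
Valid on: G2, G3.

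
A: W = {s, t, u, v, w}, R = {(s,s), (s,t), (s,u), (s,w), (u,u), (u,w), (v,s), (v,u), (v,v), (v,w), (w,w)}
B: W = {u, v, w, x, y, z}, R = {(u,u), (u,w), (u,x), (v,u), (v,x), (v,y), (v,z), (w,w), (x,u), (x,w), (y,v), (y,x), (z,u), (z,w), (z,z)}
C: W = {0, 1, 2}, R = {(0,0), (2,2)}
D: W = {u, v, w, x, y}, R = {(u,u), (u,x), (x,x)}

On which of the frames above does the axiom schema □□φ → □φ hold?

This is the axiom for density; its first-order frame correspondent is ∀x ∀y (Rxy → ∃z (Rxz ∧ Rzy)).
A: ✓.
B: fails — Ryv but no t with Ryt and Rtv.
C: ✓.
D: ✓.
Valid on: A, C, D.

A, C, D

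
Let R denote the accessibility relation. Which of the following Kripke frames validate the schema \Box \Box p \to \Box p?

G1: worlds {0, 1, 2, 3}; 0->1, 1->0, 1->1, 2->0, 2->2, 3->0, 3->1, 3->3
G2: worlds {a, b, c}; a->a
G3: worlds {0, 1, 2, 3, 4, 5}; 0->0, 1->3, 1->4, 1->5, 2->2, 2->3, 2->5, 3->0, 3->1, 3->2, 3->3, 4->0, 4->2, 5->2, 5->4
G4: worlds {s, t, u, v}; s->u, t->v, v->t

G1, G2

Frame correspondent (Sahlqvist): \forall x \forall y (Rxy \to \exists z (Rxz \wedge Rzy)) — i.e. density.
G1: ✓.
G2: ✓.
G3: fails — R54 but no z with R5z and Rz4.
G4: fails — Rsu but no z with Rsz and Rzu.
Valid on: G1, G2.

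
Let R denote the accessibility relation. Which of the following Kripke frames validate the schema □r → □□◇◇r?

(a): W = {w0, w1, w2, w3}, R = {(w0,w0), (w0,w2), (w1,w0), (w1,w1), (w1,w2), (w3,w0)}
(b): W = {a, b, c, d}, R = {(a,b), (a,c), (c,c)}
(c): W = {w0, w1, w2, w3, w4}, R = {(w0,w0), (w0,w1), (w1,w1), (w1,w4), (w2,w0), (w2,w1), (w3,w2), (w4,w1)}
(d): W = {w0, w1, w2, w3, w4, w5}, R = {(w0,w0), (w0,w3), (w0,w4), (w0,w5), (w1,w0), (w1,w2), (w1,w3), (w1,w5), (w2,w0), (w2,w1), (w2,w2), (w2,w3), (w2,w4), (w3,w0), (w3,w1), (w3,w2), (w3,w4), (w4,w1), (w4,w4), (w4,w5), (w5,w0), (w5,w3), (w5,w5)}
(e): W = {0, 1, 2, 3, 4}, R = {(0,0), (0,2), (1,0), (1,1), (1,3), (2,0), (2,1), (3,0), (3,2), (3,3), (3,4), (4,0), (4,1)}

The schema corresponds to a generalized confluence (Geach) condition: ∀x ∀z (xR²z → ∃w (xRw ∧ zR²w)).
(a): fails — w0R²w2 but no w with w0Rw and w2R²w.
(b): holds.
(c): fails — w3R²w0 but no w with w3Rw and w0R²w.
(d): holds.
(e): holds.
Valid on: (b), (d), (e).

(b), (d), (e)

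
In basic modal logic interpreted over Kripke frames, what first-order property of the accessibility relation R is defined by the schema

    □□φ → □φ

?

Suppose □□φ→□φ is valid. Take Rxy and set V(φ)={w : xR²w}. Then □□φ at x, so □φ at x, so φ at y, i.e. ∃z(Rxz∧Rzy).

Density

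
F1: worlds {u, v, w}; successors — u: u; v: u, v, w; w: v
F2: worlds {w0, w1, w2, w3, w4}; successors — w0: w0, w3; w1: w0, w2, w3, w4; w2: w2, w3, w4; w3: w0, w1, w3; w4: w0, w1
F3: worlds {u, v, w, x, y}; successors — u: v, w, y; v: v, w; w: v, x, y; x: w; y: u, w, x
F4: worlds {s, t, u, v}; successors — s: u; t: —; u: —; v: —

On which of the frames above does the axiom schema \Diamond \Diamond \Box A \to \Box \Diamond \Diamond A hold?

F2, F4

Frame correspondent (Sahlqvist): \forall x \forall y \forall z ((x R^2 y \wedge xRz) \to \exists w (yRw \wedge z R^2 w)) — i.e. a generalized confluence (Geach) condition.
F1: fails — vR²w, vRu but no t with wRt and uR²t.
F2: holds.
F3: fails — wR²x, wRx but no t with xRt and xR²t.
F4: holds.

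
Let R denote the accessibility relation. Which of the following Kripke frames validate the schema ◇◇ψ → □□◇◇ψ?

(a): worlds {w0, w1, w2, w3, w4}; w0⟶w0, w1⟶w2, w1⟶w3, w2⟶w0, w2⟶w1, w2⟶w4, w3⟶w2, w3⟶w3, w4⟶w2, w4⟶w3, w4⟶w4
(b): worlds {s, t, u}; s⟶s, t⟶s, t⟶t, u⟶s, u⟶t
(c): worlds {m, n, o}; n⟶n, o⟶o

The schema corresponds to a generalized confluence (Geach) condition: ∀x ∀y ∀z ((xR²y ∧ xR²z) → ∃w (y = w ∧ zR²w)).
(a): fails — w1R²w1, w1R²w0 but no w with w1=w and w0R²w.
(b): fails — tR²t, tR²s but no w with t=w and sR²w.
(c): satisfies the condition.
Valid on: (c).

(c)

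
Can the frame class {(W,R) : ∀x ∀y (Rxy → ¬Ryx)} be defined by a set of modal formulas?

No

Modal frame validity is preserved under surjective bounded morphisms.
The 4-cycle (worlds w0,w1,w2,w3 with w0→w1→w2→w3→w0) is asymmetric. Mapping every world to a single reflexive point • is a surjective bounded morphism, and the reflexive point is not asymmetric (R•• but asymmetry requires ¬R••).
So the class is not modally definable.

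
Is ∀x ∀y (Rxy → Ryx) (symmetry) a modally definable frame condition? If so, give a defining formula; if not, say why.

Yes: it is symmetry, defined by the B schema q → □◇q.
Suppose q→□◇q is valid. Take Rxy and set V(q)={x}. Then q at x, so □◇q at x, so ◇q at y, so some z with Ryz has q; z=x, i.e. Ryx.

Definable; q → □◇q defines it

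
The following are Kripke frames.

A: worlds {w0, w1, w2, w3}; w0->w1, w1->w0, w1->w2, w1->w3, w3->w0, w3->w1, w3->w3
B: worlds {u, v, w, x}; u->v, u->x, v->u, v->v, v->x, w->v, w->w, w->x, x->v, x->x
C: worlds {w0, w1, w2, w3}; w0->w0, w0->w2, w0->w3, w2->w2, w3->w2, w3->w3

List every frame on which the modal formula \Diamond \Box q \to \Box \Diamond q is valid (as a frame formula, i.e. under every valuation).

B, C

The schema corresponds to convergence: \forall x \forall y \forall z (Rxy \wedge Rxz \to \exists w (Ryw \wedge Rzw)).
A: fails — Rw1w2 and Rw1w2 but w2 and w2 have no common successor.
B: holds.
C: holds.
Valid on: B, C.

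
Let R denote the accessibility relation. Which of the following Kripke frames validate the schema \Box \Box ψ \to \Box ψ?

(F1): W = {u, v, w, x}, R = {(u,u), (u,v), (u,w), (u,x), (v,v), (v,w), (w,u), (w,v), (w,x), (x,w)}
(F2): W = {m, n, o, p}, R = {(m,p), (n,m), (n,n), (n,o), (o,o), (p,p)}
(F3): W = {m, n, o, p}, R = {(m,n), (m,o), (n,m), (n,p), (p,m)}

The schema corresponds to density: \forall x \forall y (Rxy \to \exists z (Rxz \wedge Rzy)).
(F1): fails — Rxw but no z with Rxz and Rzw.
(F2): satisfies the condition.
(F3): fails — Rpm but no z with Rpz and Rzm.

(F2)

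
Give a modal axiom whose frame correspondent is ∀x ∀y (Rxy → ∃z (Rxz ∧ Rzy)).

This is density; the standard corresponding axiom is C4: □□q → □q.
Suppose □□q→□q is valid. Take Rxy and set V(q)={w : xR²w}. Then □□q at x, so □q at x, so q at y, i.e. ∃z(Rxz∧Rzy).

□□q → □q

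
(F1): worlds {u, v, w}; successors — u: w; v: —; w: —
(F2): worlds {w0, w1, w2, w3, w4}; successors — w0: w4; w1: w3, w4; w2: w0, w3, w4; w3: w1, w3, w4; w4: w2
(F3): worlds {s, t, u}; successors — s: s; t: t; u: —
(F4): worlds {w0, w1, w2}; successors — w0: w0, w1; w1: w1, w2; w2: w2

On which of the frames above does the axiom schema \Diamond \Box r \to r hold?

(F3)

The schema corresponds to symmetry: \forall x \forall y (Rxy \to Ryx).
(F1): fails — Ruw but not Rwu.
(F2): fails — Rw0w4 but not Rw4w0.
(F3): ✓.
(F4): fails — Rw1w2 but not Rw2w1.
Valid on: (F3).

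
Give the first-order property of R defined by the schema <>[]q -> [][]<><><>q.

forall x forall y forall z ((xRy & x R^2 z) -> exists w (yRw & z R^3 w))

This is a Sahlqvist (Geach-type) schema ◇^1□^1q → □^2◇^3q.
Minimal-valuation argument: fix x; take any y with xR^1y and any z with xR^2z. Set V(q) to the set of worlds R-reachable from y in exactly 1 step. Then □^1q holds at y, so the antecedent holds at x; validity forces ◇^3q at z, giving a w with zR^3w and yR^1w.
First-order correspondent: forall x forall y forall z ((xRy & x R^2 z) -> exists w (yRw & z R^3 w)).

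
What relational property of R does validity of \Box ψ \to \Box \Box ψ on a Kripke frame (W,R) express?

Suppose □ψ→□□ψ is valid. Take Rxy, Ryz and set V(ψ)={w : Rxw}. Then □ψ at x, so □□ψ at x, so □ψ at y, so ψ at z, i.e. Rxz.

transitivity: \forall x \forall y \forall z (Rxy \wedge Ryz \to Rxz)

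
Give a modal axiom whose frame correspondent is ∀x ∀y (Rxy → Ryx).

This is symmetry; the standard corresponding axiom is B: r → □◇r.
Suppose r→□◇r is valid. Take Rxy and set V(r)={x}. Then r at x, so □◇r at x, so ◇r at y, so some z with Ryz has r; z=x, i.e. Ryx.

r → □◇r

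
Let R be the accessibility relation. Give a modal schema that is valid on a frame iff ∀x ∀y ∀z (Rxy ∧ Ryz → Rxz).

The condition is transitivity. The 4 schema □r → □□r defines it.
Suppose □r→□□r is valid. Take Rxy, Ryz and set V(r)={w : Rxw}. Then □r at x, so □□r at x, so □r at y, so r at z, i.e. Rxz.

□r → □□r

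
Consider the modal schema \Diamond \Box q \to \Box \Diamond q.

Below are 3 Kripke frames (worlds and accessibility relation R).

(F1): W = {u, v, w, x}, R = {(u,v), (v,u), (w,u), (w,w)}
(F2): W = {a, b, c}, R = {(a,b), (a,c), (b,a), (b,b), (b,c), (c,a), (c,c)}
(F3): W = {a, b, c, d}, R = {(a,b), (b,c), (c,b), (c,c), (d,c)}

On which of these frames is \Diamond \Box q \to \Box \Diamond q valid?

(F2), (F3)

The schema corresponds to convergence: \forall x \forall y \forall z (Rxy \wedge Rxz \to \exists w (Ryw \wedge Rzw)).
(F1): fails — Rwu and Rww but u and w have no common successor.
(F2): condition met.
(F3): condition met.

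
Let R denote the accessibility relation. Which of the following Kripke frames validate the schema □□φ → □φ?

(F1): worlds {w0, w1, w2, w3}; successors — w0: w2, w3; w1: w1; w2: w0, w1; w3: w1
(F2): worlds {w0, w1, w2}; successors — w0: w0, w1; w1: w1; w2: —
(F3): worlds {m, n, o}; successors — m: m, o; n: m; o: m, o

This is the axiom for density; its first-order frame correspondent is ∀x ∀y (Rxy → ∃z (Rxz ∧ Rzy)).
(F1): fails — Rw0w2 but no z with Rw0z and Rzw2.
(F2): ✓.
(F3): ✓.
Valid on: (F2), (F3).

(F2), (F3)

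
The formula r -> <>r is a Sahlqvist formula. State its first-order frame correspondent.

Equivalently (dual form): □r → r.
Suppose □r→r is valid. At any x set V(r)={w : Rxw}. Then □r holds at x, so r holds at x, i.e. Rxx.

Reflexivity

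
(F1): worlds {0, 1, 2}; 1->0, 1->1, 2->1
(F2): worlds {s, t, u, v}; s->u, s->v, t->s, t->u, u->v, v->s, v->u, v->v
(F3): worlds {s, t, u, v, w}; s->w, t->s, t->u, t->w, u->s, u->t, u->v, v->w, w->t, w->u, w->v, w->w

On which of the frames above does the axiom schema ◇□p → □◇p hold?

(F2)

This is the axiom for convergence; its first-order frame correspondent is ∀x ∀y ∀z (Rxy ∧ Rxz → ∃w (Ryw ∧ Rzw)).
(F1): fails — R10 and R10 but 0 and 0 have no common successor.
(F2): holds.
(F3): fails — Rts and Rtu but s and u have no common successor.
Valid on: (F2).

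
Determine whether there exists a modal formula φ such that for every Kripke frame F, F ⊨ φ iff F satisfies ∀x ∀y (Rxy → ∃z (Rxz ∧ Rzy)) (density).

Yes: it is density, defined by the C4 schema □□p → □p.
Suppose □□p→□p is valid. Take Rxy and set V(p)={w : xR²w}. Then □□p at x, so □p at x, so p at y, i.e. ∃z(Rxz∧Rzy).

Yes, by □□p → □p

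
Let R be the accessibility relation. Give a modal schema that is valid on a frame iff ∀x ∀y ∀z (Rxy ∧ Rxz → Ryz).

This is the Euclidean property; the standard corresponding axiom is 5: ◇r → □◇r.
Suppose ◇r→□◇r is valid. Take Rxy, Rxz and set V(r)={y}. Then ◇r at x, so □◇r at x, so ◇r at z, so some w with Rzw has r; w=y, i.e. Rzy. By symmetry of the argument, Ryz.

◇r → □◇r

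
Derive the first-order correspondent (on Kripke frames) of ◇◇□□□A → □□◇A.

∀x ∀y ∀z ((xR²y ∧ xR²z) → ∃w (yR³w ∧ zRw))

This is a Sahlqvist (Geach-type) schema ◇^2□^3A → □^2◇^1A.
Minimal-valuation argument: fix x; take any y with xR^2y and any z with xR^2z. Set V(A) to the set of worlds R-reachable from y in exactly 3 steps. Then □^3A holds at y, so the antecedent holds at x; validity forces ◇^1A at z, giving a w with zR^1w and yR^3w.
First-order correspondent: ∀x ∀y ∀z ((xR²y ∧ xR²z) → ∃w (yR³w ∧ zRw)).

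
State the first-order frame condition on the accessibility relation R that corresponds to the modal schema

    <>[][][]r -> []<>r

This is a Sahlqvist (Geach-type) schema ◇^1□^3r → □^1◇^1r.
First-order correspondent: forall x forall y forall z ((xRy & xRz) -> exists w (y R^3 w & zRw)).

forall x forall y forall z ((xRy & xRz) -> exists w (y R^3 w & zRw))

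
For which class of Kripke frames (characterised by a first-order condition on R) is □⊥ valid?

□⊥ is valid iff no world has any successor (otherwise □⊥ fails at any world with one).

Emptiness of R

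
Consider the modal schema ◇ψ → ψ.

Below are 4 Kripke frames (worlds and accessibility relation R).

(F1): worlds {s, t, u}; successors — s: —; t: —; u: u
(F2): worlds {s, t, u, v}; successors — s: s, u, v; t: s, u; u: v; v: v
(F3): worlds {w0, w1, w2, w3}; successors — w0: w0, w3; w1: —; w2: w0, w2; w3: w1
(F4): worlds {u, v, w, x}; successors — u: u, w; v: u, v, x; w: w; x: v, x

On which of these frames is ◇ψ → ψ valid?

Frame correspondent (Sahlqvist): ∀x ∀y (xRy → ∃w (y = w ∧ x = w)) — i.e. a generalized confluence (Geach) condition.
(F1): condition met.
(F2): fails — sRu but u ≠ s.
(F3): fails — w0Rw3 but w3 ≠ w0.
(F4): fails — uRw but w ≠ u.
Valid on: (F1).

(F1)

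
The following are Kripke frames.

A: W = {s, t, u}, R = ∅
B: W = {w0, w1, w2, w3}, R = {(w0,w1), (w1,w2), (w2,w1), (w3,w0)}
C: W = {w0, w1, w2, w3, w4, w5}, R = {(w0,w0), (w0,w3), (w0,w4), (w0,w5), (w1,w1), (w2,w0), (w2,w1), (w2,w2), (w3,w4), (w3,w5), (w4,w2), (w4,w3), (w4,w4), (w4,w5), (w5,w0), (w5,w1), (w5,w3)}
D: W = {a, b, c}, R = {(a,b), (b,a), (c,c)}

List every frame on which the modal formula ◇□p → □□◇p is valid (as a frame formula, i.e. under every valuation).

This is the axiom for a generalized confluence (Geach) condition; its first-order frame correspondent is ∀x ∀y ∀z ((xRy ∧ xR²z) → ∃w (yRw ∧ zRw)).
A: ✓.
B: fails — w0Rw1, w0R²w2 but no w with w1Rw and w2Rw.
C: fails — w0Rw0, w0R²w1 but no w with w0Rw and w1Rw.
D: fails — aRb, aR²a but no w with bRw and aRw.

A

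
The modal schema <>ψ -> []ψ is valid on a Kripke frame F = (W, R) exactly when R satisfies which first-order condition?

Partial functionality

Suppose ◇ψ→□ψ is valid. Take Rxy, Rxz and set V(ψ)={y}. Then ◇ψ at x, so □ψ at x, so ψ at z, i.e. z=y.
Conversely, on a frame with partial functionality the schema holds at every world under every valuation.
So the correspondent is partial functionality.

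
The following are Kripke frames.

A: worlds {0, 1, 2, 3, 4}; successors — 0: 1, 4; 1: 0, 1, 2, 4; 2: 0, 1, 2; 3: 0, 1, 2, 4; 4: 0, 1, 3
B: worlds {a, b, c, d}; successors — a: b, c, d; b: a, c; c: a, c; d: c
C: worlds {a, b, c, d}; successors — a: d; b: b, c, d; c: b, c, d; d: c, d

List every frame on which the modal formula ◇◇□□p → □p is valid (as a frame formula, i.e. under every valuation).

This is the axiom for a generalized confluence (Geach) condition; its first-order frame correspondent is ∀x ∀y ∀z ((xR²y ∧ xRz) → ∃w (yR²w ∧ z = w)).
A: fails — 4R²2, 4R3 but no w with 2R²w and 3=w.
B: fails — aR²a, aRb but no w with aR²w and b=w.
C: holds.

C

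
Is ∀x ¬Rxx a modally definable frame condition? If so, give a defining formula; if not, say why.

Not definable by any modal formula

Modal frame validity is preserved under surjective bounded morphisms.
The 4-cycle (worlds s,t,u,v with s→t→u→v→s) is irreflexive, and the map sending every world to a single reflexive point • is a surjective bounded morphism (forth: every edge maps to (•,•); back: every world has a successor). So any modal formula valid on the 4-cycle is also valid on the reflexive point, which is not irreflexive.
So the class is not modally definable.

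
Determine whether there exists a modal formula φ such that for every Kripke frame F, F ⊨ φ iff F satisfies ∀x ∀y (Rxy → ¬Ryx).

Not definable by any modal formula

Any modally definable frame class is closed under surjective bounded morphisms.
The 5-cycle (worlds s,t,u,v,w with s→t→u→v→w→s) is asymmetric. Mapping every world to a single reflexive point • is a surjective bounded morphism, and the reflexive point is not asymmetric (R•• but asymmetry requires ¬R••).
So no modal formula (or set of formulas) defines exactly the asymmetric frames.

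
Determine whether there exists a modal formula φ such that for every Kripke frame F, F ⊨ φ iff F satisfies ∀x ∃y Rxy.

Definable; □p → ◇p defines it

The condition is seriality. A defining modal formula is □p → ◇p.
Suppose □p→◇p is valid. At any x set V(p)=W. Then □p at x, so ◇p at x, so x has a successor.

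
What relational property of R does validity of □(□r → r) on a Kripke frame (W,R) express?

shift-reflexivity

Suppose □(□r→r) is valid. Take Rxy and set V(r)={w : Ryw}. Then at y, □r holds; since □(□r→r) at x, □r→r at y, so r at y, i.e. Ryy.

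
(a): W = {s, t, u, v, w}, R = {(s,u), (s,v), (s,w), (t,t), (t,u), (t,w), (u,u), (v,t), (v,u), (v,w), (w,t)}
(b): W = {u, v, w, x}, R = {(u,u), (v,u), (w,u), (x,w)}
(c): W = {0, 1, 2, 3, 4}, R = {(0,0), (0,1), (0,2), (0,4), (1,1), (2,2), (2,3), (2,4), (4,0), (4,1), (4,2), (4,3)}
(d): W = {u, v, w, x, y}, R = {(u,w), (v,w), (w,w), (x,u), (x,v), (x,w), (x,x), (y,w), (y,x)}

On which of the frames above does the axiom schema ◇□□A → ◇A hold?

The schema corresponds to a generalized confluence (Geach) condition: ∀x ∀y (xRy → ∃w (yR²w ∧ xRw)).
(a): ✓.
(b): fails — xRw but no t with wR²t and xRt.
(c): fails — 2R3 but no w with 3R²w and 2Rw.
(d): ✓.
Valid on: (a), (d).

(a), (d)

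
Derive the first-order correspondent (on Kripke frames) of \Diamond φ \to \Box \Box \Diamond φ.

\forall x \forall y \forall z ((xRy \wedge x R^2 z) \to \exists w (y = w \wedge zRw))

This is a Sahlqvist (Geach-type) schema ◇^1□^0φ → □^2◇^1φ.
Minimal-valuation argument: fix x; take any y with xR^1y and any z with xR^2z. Set V(φ) to the set of worlds R-reachable from y in exactly 0 steps. Then □^0φ holds at y, so the antecedent holds at x; validity forces ◇^1φ at z, giving a w with zR^1w and yR^0w.
First-order correspondent: \forall x \forall y \forall z ((xRy \wedge x R^2 z) \to \exists w (y = w \wedge zRw)).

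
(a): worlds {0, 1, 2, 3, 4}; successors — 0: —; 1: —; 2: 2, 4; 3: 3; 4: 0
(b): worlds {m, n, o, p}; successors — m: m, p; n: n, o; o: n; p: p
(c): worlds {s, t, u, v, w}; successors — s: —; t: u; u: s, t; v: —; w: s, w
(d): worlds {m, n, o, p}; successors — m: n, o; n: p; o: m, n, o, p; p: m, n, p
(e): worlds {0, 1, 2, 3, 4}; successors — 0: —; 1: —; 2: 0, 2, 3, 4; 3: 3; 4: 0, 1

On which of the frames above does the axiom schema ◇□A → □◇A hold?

This is the axiom for convergence; its first-order frame correspondent is ∀x ∀y ∀z (Rxy ∧ Rxz → ∃w (Ryw ∧ Rzw)).
(a): fails — R22 and R24 but 2 and 4 have no common successor.
(b): satisfies the condition.
(c): fails — Rut and Rus but t and s have no common successor.
(d): fails — Ron and Rom but n and m have no common successor.
(e): fails — R23 and R20 but 3 and 0 have no common successor.

(b)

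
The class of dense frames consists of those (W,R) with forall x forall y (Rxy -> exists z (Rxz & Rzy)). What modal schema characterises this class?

The condition is density. The C4 schema □□ψ → □ψ defines it.
Suppose □□ψ→□ψ is valid. Take Rxy and set V(ψ)={w : xR²w}. Then □□ψ at x, so □ψ at x, so ψ at y, i.e. ∃z(Rxz∧Rzy).

□□ψ → □ψ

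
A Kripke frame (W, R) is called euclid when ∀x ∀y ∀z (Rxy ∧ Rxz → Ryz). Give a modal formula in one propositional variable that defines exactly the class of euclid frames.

◇r → □◇r

A defining formula is ◇r → □◇r (the 5 axiom).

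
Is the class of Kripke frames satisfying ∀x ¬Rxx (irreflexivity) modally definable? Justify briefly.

No — not modally definable

Modal frame validity is preserved under surjective bounded morphisms.
The 5-cycle (worlds w0,w1,w2,w3,w4 with w0→w1→w2→w3→w4→w0) is irreflexive, and the map sending every world to a single reflexive point • is a surjective bounded morphism (forth: every edge maps to (•,•); back: every world has a successor). So any modal formula valid on the 5-cycle is also valid on the reflexive point, which is not irreflexive.
Hence irreflexivity is not modally definable.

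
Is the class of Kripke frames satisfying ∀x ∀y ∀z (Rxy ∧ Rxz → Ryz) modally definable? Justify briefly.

Yes, by ◇r → □◇r

This is a Sahlqvist condition; the 5 axiom ◇r → □◇r defines it.
Suppose ◇r→□◇r is valid. Take Rxy, Rxz and set V(r)={y}. Then ◇r at x, so □◇r at x, so ◇r at z, so some w with Rzw has r; w=y, i.e. Rzy. By symmetry of the argument, Ryz.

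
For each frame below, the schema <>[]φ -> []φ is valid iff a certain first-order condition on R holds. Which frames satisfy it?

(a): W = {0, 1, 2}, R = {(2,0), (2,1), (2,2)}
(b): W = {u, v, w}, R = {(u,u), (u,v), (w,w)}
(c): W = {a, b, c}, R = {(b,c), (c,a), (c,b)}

This is the axiom for the Euclidean property; its first-order frame correspondent is forall x forall y forall z (Rxy & Rxz -> Ryz).
(a): fails — R20 and R22 but not R02.
(b): fails — Ruv and Ruv but not Rvv.
(c): fails — Rbc and Rbc but not Rcc.
Valid on no frame.

none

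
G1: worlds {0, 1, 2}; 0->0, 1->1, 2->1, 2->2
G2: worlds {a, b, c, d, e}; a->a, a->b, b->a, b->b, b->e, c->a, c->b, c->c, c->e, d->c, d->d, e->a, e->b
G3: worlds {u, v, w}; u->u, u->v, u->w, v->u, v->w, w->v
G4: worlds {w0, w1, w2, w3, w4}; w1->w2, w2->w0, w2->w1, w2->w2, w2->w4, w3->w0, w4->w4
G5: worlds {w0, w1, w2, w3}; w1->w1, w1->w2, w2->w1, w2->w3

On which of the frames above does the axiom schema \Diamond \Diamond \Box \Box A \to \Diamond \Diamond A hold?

The schema corresponds to a generalized confluence (Geach) condition: \forall x \forall y (x R^2 y \to \exists w (y R^2 w \wedge x R^2 w)).
G1: condition met.
G2: condition met.
G3: condition met.
G4: fails — w1R²w0 but no w with w0R²w and w1R²w.
G5: fails — w1R²w3 but no w with w3R²w and w1R²w.

G1, G2, G3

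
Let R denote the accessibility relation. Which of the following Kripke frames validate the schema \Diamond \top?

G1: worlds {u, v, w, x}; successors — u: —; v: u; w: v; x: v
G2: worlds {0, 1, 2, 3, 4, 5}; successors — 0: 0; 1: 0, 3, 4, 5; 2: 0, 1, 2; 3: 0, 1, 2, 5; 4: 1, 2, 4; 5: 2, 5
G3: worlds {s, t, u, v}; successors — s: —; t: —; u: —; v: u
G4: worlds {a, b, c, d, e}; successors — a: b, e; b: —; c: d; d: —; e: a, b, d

The schema corresponds to seriality: \forall x \exists y Rxy.
G1: fails — world u has no successor.
G2: satisfies the condition.
G3: fails — world s has no successor.
G4: fails — world b has no successor.
Valid on: G2.

G2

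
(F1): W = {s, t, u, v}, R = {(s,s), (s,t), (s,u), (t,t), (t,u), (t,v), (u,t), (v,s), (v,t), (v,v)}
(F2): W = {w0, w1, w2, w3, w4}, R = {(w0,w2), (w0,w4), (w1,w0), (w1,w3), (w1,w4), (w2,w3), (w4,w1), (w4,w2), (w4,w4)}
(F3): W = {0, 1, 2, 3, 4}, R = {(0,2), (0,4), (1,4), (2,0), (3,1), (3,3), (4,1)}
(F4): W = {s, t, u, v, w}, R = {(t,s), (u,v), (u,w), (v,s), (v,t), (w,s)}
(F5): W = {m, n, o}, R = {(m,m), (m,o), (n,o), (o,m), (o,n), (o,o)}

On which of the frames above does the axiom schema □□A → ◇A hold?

Frame correspondent (Sahlqvist): ∀x ∃w (xR²w ∧ xRw) — i.e. a generalized confluence (Geach) condition.
(F1): holds.
(F2): fails — at w2 but no w with w2R²w and w2Rw.
(F3): fails — at 0 but no w with 0R²w and 0Rw.
(F4): fails — at s but no w* with sR²w* and sRw*.
(F5): holds.
Valid on: (F1), (F5).

(F1), (F5)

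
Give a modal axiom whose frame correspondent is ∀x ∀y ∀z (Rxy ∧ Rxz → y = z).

◇p → □p

The condition is partial functionality. The CD schema ◇p → □p defines it.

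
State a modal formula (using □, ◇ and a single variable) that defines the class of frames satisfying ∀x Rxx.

□ψ → ψ

This is reflexivity; the standard corresponding axiom is T: □ψ → ψ.
Suppose □ψ→ψ is valid. At any x set V(ψ)={w : Rxw}. Then □ψ holds at x, so ψ holds at x, i.e. Rxx.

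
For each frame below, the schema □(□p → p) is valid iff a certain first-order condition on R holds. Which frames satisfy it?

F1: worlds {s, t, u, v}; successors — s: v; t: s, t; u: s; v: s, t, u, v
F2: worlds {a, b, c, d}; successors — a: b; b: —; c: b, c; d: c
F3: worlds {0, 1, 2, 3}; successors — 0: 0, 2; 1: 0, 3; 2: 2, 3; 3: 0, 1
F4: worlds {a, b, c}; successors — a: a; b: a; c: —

F4

This is the axiom for shift-reflexivity; its first-order frame correspondent is ∀x ∀y (Rxy → Ryy).
F1: fails — Rus but not Rss.
F2: fails — Rab but not Rbb.
F3: fails — R31 but not R11.
F4: holds.
Valid on: F4.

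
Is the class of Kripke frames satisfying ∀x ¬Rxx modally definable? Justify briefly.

If a class were modally definable it would be closed under surjective bounded morphisms (Goldblatt–Thomason).
The 3-cycle (worlds 0,1,2 with 0→1→2→0) is irreflexive, and the map sending every world to a single reflexive point • is a surjective bounded morphism (forth: every edge maps to (•,•); back: every world has a successor). So any modal formula valid on the 3-cycle is also valid on the reflexive point, which is not irreflexive.
Hence irreflexivity is not modally definable.

Not definable by any modal formula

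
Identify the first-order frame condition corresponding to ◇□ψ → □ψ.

This is a form of the 5 axiom.
Its frame correspondent is the Euclidean property — ∀x ∀y ∀z (Rxy ∧ Rxz → Ryz).

the Euclidean property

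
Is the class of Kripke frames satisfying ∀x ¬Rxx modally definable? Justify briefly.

Not definable by any modal formula

If a class were modally definable it would be closed under surjective bounded morphisms (Goldblatt–Thomason).
The 3-cycle (worlds w0,w1,w2 with w0→w1→w2→w0) is irreflexive, and the map sending every world to a single reflexive point • is a surjective bounded morphism (forth: every edge maps to (•,•); back: every world has a successor). So any modal formula valid on the 3-cycle is also valid on the reflexive point, which is not irreflexive.
So no modal formula (or set of formulas) defines exactly the irreflexive frames.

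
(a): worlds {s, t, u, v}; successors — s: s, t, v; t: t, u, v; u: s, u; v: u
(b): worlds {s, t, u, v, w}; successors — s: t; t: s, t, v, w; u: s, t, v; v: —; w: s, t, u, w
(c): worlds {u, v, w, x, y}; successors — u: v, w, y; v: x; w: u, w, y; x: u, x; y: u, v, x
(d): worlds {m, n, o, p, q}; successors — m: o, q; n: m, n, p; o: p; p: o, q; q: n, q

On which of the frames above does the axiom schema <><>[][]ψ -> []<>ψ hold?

(a)

Frame correspondent (Sahlqvist): forall x forall y forall z ((x R^2 y & xRz) -> exists w (y R^2 w & zRw)) — i.e. a generalized confluence (Geach) condition.
(a): condition met.
(b): fails — sR²v, sRt but no w* with vR²w* and tRw*.
(c): fails — wR²v, wRu but no t with vR²t and uRt.
(d): fails — nR²o, nRn but no w with oR²w and nRw.
Valid on: (a).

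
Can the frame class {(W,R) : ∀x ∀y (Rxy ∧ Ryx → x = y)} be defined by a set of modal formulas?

Not modally definable

Any modally definable frame class is closed under surjective bounded morphisms.
The 6-cycle (worlds a,b,c,d,e,f with a→b→c→d→e→f→a) is antisymmetric. Sending even-indexed worlds to s and odd-indexed worlds to t is a surjective bounded morphism onto the two-world frame with s↔t, which is not antisymmetric.
So no modal formula (or set of formulas) defines exactly the antisymmetric frames.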